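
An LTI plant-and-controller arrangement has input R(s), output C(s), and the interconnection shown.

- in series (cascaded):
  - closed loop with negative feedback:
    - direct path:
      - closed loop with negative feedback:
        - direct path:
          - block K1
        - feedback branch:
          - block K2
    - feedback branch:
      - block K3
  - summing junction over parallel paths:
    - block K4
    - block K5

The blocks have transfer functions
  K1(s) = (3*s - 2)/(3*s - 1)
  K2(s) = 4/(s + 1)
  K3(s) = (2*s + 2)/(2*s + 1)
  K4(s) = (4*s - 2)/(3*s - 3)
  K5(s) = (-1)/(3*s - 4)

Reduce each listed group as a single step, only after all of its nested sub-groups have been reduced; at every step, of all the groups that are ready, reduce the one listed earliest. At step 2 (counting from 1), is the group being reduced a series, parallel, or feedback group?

Reducing step by step:

[1] collapse the loop (K1 forward, K2 return)
[2] apply the feedback formula to [K1/(1+K1*K2)], K3
[3] parallel reduction of K4, K5
[4] multiply [[K1/(1+K1*K2)]/(1+[K1/(1+K1*K2)]*K3)], (K4+K5) (series)
At step 2 the group reduced is feedback.

Answer: feedback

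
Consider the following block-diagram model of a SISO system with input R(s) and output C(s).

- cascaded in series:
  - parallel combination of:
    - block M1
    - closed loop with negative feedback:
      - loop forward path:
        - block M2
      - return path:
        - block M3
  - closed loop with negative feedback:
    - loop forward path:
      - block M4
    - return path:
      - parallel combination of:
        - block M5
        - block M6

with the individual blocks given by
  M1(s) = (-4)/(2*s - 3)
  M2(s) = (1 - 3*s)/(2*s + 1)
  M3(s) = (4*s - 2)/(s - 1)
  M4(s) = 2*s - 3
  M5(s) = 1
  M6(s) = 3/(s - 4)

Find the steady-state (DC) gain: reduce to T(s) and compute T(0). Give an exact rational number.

1. close the feedback loop around M2, M3: (3*s^2 - 4*s + 1)/(10*s^2 - 9*s + 3)
2. reduce the parallel group M1, [M2/(1+M2*M3)]: (6*s^3 - 57*s^2 + 50*s - 15)/(20*s^3 - 48*s^2 + 33*s - 9)
3. sum the parallel branches M5, M6: (s - 1)/(s - 4)
4. feedback reduction of M4, (M5+M6): (2*s^2 - 11*s + 12)/(2*s^2 - 4*s - 1)
5. cascade (M1+[M2/(1+M2*M3)]), [M4/(1+M4*(M5+M6))]: (6*s^4 - 81*s^3 + 278*s^2 - 215*s + 60)/(20*s^4 - 58*s^3 + 32*s^2 - 3*s - 3)
Evaluating the step-5 result (the overall T(s)) at s = 0 gives T(0) = 60/(-3) = -20.

Answer: -20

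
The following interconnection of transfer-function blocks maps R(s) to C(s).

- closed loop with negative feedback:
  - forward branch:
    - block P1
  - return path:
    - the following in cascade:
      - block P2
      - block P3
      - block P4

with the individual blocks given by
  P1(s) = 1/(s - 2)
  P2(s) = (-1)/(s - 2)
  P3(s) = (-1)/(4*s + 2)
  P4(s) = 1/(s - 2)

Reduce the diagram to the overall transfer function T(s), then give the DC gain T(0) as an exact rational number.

Step 1. reduce the series chain P2, P3, P4 -> 1/(4*s^3 - 14*s^2 + 8*s + 8)
Step 2. collapse the loop (P1 forward, (P2*P3*P4) return) -> (4*s^3 - 14*s^2 + 8*s + 8)/(4*s^4 - 22*s^3 + 36*s^2 - 8*s - 15)
The step-2 result is T(s). Setting s = 0: T(0) = 8/(-15) = -8/15.

Answer: -8/15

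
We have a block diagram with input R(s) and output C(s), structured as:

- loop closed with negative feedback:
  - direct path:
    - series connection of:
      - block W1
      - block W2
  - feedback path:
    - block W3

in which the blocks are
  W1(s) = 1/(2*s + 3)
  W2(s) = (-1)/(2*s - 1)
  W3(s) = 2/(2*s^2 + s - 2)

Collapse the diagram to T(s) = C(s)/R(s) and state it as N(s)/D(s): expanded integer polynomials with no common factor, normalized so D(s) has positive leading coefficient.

(1) multiply W1, W2 (series), giving (-1)/(4*s^2 + 4*s - 3)
(2) close the feedback loop around (W1*W2), W3, giving the overall T(s)

Hence the answer: (-2*s^2 - s + 2)/(8*s^4 + 12*s^3 - 10*s^2 - 11*s + 4)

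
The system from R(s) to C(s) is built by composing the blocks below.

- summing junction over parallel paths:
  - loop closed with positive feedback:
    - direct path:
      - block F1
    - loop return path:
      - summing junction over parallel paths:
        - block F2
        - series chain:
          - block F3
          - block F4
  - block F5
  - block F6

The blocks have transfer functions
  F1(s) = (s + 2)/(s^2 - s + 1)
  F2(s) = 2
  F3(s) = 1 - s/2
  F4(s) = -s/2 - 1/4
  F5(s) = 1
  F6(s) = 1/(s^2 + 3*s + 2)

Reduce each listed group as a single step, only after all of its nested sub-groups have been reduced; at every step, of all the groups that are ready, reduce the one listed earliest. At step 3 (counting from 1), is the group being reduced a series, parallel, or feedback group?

The answer is feedback.

Reasoning:
1. combine F3, F4 in series
2. reduce the parallel group F2, (F3*F4)
3. apply the feedback formula to F1, (F2+(F3*F4))
4. parallel reduction of [F1/(1-F1*(F2+(F3*F4)))], F5, F6
At step 3 the group reduced is feedback.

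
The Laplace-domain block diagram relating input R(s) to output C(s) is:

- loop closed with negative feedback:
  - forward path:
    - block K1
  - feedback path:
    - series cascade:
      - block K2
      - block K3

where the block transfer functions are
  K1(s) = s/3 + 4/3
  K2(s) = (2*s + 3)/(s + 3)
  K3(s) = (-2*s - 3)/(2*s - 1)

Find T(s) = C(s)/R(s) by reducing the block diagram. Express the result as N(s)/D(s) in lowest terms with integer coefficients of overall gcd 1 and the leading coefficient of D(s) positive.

Reducing step by step:

Step 1: reduce the series chain K2, K3 = (-4*s^2 - 12*s - 9)/(2*s^2 + 5*s - 3)
Step 2: apply the feedback formula to K1, (K2*K3), which is the overall transfer function T(s) = C(s)/R(s) in lowest terms

Answer: (-2*s^3 - 13*s^2 - 17*s + 12)/(4*s^3 + 22*s^2 + 42*s + 45)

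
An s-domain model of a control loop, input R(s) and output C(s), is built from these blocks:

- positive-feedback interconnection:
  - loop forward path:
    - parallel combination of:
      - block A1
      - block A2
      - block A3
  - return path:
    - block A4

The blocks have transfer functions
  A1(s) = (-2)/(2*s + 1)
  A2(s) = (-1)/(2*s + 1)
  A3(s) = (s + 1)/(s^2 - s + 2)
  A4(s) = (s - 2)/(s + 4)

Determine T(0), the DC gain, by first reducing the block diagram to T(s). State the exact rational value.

Answer: 10

Working:
Step 1 - add A1, A2, A3 (parallel) gives (-s^2 + 6*s - 5)/(2*s^3 - s^2 + 3*s + 2)
Step 2 - feedback reduction of (A1+A2+A3), A4 gives (-s^3 + 2*s^2 + 19*s - 20)/(2*s^4 + 8*s^3 - 9*s^2 + 31*s - 2)
The step-2 result is T(s). Setting s = 0: T(0) = -20/(-2) = 10.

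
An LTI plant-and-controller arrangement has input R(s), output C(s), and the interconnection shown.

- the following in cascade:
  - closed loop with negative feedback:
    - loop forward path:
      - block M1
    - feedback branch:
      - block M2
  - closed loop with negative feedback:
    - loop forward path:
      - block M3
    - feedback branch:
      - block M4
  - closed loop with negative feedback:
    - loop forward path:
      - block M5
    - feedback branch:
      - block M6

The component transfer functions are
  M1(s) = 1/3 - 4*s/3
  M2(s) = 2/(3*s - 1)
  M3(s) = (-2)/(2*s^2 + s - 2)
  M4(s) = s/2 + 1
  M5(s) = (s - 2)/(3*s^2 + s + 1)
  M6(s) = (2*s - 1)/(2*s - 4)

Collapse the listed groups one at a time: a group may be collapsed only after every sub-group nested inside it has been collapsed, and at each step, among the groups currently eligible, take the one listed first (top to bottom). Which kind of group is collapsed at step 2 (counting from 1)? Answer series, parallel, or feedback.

Reducing step by step:

Step 1 - close the feedback loop around M1, M2
Step 2 - apply the feedback formula to M3, M4
Step 3 - apply the feedback formula to M5, M6
Step 4 - series reduction of [M1/(1+M1*M2)], [M3/(1+M3*M4)], [M5/(1+M5*M6)]
Step 2 collapses a feedback group.

Answer: feedback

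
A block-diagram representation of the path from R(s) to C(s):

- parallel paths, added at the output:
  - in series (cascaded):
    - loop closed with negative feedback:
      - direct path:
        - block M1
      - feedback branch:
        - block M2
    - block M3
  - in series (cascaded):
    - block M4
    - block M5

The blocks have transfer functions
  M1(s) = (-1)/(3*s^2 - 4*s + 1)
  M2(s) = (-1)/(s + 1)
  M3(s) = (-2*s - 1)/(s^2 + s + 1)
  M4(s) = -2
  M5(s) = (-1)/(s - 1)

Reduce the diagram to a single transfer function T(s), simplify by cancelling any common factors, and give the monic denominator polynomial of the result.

First reduce the diagram to T(s).

Step 1: close the feedback loop around M1, M2 gives (-s - 1)/(3*s^3 - s^2 - 3*s + 2)
Step 2: cascade [M1/(1+M1*M2)], M3 gives (2*s^2 + 3*s + 1)/(3*s^5 + 2*s^4 - s^3 - 2*s^2 - s + 2)
Step 3: multiply M4, M5 (series) gives 2/(s - 1)
Step 4: sum the parallel branches ([M1/(1+M1*M2)]*M3), (M4*M5) gives (6*s^5 + 4*s^4 - 3*s^2 - 4*s + 3)/(3*s^6 - s^5 - 3*s^4 - s^3 + s^2 + 3*s - 2)
The result of step 4 is T(s) in lowest terms. Its denominator has leading coefficient 3; dividing the denominator through by 3 makes it monic.

Answer: s^6 - s^5/3 - s^4 - s^3/3 + s^2/3 + s - 2/3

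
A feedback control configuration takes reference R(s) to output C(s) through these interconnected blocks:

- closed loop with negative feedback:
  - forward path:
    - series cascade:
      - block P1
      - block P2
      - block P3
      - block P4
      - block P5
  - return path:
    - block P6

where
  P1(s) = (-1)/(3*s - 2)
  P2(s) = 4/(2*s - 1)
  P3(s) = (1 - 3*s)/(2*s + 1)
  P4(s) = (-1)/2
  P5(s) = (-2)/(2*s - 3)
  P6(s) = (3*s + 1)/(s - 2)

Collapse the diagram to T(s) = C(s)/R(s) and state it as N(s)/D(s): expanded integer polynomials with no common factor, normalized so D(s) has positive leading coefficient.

Answer: (12*s^2 - 28*s + 8)/(24*s^5 - 100*s^4 + 122*s^3 + 13*s^2 - 32*s + 8)

Working:
[1] multiply P1, P2, P3, P4, P5 (series); result (12*s - 4)/(24*s^4 - 52*s^3 + 18*s^2 + 13*s - 6)
[2] apply the feedback formula to (P1*P2*P3*P4*P5), P6: this yields T(s), and no further normalization is needed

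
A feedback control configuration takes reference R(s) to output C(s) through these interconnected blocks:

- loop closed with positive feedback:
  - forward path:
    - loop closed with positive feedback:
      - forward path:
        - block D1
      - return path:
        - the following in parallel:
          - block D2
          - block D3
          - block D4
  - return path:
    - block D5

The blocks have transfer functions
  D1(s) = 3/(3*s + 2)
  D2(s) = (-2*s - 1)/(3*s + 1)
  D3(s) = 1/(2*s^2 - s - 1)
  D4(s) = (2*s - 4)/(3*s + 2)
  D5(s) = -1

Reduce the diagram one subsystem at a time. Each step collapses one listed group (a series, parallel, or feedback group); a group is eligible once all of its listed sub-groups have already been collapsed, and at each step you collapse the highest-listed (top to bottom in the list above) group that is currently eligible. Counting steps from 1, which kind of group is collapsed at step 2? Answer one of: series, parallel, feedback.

1. parallel reduction of D2, D3, D4
2. collapse the loop (D1 forward, (D2+D3+D4) return)
3. close the feedback loop around [D1/(1-D1*(D2+D3+D4))], D5
At step 2 the group reduced is feedback.

Answer: feedback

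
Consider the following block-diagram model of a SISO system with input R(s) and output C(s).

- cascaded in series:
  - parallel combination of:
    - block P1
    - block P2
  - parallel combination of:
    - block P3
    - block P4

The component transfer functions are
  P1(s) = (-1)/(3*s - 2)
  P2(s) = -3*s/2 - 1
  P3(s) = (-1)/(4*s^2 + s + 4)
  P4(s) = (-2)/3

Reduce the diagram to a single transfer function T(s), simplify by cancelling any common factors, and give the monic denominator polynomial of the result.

The answer is s^3 - 5*s^2/12 + 5*s/6 - 2/3.

Reasoning:
(1) parallel reduction of P1, P2 gives (2 - 9*s^2)/(6*s - 4)
(2) combine P3, P4 in parallel gives (-8*s^2 - 2*s - 11)/(12*s^2 + 3*s + 12)
(3) reduce the series chain (P1+P2), (P3+P4) gives (72*s^4 + 18*s^3 + 83*s^2 - 4*s - 22)/(72*s^3 - 30*s^2 + 60*s - 48)
That last expression is T(s), already simplified. Scaling its denominator by 1/72 (the reciprocal of the leading coefficient) yields the monic denominator.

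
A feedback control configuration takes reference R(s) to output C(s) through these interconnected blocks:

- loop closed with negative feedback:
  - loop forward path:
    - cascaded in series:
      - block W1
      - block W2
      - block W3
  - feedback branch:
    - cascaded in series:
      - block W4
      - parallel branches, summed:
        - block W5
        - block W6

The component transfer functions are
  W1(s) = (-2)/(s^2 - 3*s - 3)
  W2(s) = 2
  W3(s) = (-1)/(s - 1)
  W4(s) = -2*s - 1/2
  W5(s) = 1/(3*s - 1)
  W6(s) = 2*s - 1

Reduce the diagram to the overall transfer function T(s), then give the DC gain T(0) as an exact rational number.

[1] multiply W1, W2, W3 (series) gives 4/(s^3 - 4*s^2 + 3)
[2] parallel reduction of W5, W6 gives (6*s^2 - 5*s + 2)/(3*s - 1)
[3] multiply W4, (W5+W6) (series) gives (-24*s^3 + 14*s^2 - 3*s - 2)/(6*s - 2)
[4] close the feedback loop around (W1*W2*W3), (W4*(W5+W6)) gives (12*s - 4)/(3*s^4 - 61*s^3 + 32*s^2 + 3*s - 7)
DC gain: substitute s = 0 into T(s) from step 4: T(0) = -4/(-7) = 4/7.

Answer: 4/7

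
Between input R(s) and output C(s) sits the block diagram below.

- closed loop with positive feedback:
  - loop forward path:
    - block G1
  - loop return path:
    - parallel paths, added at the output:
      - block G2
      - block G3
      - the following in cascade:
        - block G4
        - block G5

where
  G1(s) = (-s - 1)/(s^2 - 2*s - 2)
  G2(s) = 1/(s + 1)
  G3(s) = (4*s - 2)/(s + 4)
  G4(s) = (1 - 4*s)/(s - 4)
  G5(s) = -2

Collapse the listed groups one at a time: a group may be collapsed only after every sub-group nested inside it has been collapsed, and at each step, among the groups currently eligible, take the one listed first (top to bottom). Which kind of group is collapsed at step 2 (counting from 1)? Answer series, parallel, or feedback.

(1) multiply G4, G5 (series)
(2) parallel reduction of G2, G3, (G4*G5)
(3) apply the feedback formula to G1, (G2+G3+(G4*G5))
The group at step 2 is a parallel group.

Final answer: parallel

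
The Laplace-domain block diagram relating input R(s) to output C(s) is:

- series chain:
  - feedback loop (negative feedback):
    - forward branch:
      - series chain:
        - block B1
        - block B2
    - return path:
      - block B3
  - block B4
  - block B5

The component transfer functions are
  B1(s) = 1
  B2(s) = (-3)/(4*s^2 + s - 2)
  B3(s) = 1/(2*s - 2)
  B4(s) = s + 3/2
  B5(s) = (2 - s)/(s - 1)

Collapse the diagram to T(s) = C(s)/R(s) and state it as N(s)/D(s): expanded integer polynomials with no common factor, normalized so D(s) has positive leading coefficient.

Reducing step by step:

1. multiply B1, B2 (series), giving (-3)/(4*s^2 + s - 2)
2. close the feedback loop around (B1*B2), B3, giving (6 - 6*s)/(8*s^3 - 6*s^2 - 6*s + 1)
3. cascade [(B1*B2)/(1+(B1*B2)*B3)], B4, B5, giving the overall T(s)

Answer: (6*s^2 - 3*s - 18)/(8*s^3 - 6*s^2 - 6*s + 1)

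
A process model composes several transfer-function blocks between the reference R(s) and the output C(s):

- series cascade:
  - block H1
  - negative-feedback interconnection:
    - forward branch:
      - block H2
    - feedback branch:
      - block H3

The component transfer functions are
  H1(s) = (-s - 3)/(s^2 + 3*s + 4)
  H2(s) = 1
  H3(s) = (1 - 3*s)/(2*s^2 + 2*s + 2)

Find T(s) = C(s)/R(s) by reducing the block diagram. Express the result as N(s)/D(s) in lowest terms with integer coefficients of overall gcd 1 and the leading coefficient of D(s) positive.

[1] close the feedback loop around H2, H3; result (2*s^2 + 2*s + 2)/(2*s^2 - s + 3)
[2] series reduction of H1, [H2/(1+H2*H3)]; the result is T(s) itself (integer coefficients, no common factor, positive leading denominator coefficient)

Answer: (-2*s^3 - 8*s^2 - 8*s - 6)/(2*s^4 + 5*s^3 + 8*s^2 + 5*s + 12)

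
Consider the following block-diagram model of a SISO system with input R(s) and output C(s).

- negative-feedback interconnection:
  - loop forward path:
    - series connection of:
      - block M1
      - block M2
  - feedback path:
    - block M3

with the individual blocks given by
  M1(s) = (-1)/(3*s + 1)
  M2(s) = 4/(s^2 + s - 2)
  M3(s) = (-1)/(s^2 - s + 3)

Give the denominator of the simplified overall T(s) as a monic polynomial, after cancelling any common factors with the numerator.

Answer: s^5 + s^4/3 + 5*s^2 - 13*s/3 - 2/3

Working:
Step 1 - series reduction of M1, M2 gives (-4)/(3*s^3 + 4*s^2 - 5*s - 2)
Step 2 - close the feedback loop around (M1*M2), M3 gives (-4*s^2 + 4*s - 12)/(3*s^5 + s^4 + 15*s^2 - 13*s - 2)
T(s) is the step-2 result (common factors already cancelled). Leading coefficient of the denominator: 3. Divide through by 3 for the monic polynomial.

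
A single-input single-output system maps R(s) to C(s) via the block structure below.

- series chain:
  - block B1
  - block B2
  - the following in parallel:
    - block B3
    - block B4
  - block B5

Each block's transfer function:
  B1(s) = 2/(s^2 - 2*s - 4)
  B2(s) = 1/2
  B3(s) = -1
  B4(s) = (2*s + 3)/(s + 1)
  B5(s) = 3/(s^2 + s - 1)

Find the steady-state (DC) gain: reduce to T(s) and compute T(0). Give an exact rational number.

The answer is 3/2.

Reasoning:
1. reduce the parallel group B3, B4: (s + 2)/(s + 1)
2. reduce the series chain B1, B2, (B3+B4), B5: (3*s + 6)/(s^5 - 8*s^3 - 9*s^2 + 2*s + 4)
The step-2 result is T(s). Setting s = 0: T(0) = 6/4 = 3/2.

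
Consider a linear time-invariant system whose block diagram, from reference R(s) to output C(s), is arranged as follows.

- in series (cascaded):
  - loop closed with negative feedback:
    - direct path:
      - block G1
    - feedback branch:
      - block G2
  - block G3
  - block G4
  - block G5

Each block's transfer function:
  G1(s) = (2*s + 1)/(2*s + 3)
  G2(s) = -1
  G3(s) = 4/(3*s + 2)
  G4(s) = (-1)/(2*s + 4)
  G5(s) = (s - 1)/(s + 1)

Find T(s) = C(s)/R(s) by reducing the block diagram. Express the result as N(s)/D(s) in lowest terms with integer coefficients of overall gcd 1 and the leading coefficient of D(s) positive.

Step 1: close the feedback loop around G1, G2, giving s + 1/2
Step 2: combine [G1/(1+G1*G2)], G3, G4, G5 in series: this yields T(s), and no further normalization is needed

Answer: (-2*s^2 + s + 1)/(3*s^3 + 11*s^2 + 12*s + 4)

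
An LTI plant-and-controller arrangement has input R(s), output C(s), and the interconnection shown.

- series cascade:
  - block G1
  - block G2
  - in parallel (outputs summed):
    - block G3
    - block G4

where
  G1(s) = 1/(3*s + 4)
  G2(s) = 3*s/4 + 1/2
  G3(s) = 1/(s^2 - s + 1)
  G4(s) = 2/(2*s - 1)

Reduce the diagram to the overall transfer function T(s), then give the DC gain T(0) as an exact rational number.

(1) parallel reduction of G3, G4: (2*s^2 + 1)/(2*s^3 - 3*s^2 + 3*s - 1)
(2) series reduction of G1, G2, (G3+G4): (6*s^3 + 4*s^2 + 3*s + 2)/(24*s^4 - 4*s^3 - 12*s^2 + 36*s - 16)
Evaluating the step-2 result (the overall T(s)) at s = 0 gives T(0) = 2/(-16) = -1/8.

Hence the answer: -1/8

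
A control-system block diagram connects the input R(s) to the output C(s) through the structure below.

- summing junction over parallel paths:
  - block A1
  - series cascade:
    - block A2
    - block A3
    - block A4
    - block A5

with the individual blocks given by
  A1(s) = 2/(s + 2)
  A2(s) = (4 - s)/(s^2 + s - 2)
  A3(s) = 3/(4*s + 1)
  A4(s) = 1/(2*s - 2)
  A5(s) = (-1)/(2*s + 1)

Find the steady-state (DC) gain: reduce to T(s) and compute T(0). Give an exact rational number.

Step 1 - cascade A2, A3, A4, A5: (3*s - 12)/(16*s^5 + 12*s^4 - 46*s^3 - 4*s^2 + 18*s + 4)
Step 2 - sum the parallel branches A1, (A2*A3*A4*A5): (32*s^4 - 40*s^3 - 12*s^2 + 19*s - 8)/(16*s^5 + 12*s^4 - 46*s^3 - 4*s^2 + 18*s + 4)
That last expression is T(s); at s = 0 only the constant terms survive, so T(0) = -8/4 = -2.

Therefore the answer is -2.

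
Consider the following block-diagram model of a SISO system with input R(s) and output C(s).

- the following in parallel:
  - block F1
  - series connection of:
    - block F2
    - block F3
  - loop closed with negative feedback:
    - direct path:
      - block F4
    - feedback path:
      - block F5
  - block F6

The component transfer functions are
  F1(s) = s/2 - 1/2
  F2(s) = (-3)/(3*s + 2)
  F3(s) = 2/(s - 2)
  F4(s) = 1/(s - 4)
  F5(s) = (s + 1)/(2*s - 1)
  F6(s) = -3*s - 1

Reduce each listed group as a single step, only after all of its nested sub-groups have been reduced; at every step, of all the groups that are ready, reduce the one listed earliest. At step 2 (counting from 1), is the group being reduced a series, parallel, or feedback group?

Reducing step by step:

Step 1 - reduce the series chain F2, F3
Step 2 - apply the feedback formula to F4, F5
Step 3 - add F1, (F2*F3), [F4/(1+F4*F5)], F6 (parallel)
Step 2 collapses a feedback group.

Answer: feedback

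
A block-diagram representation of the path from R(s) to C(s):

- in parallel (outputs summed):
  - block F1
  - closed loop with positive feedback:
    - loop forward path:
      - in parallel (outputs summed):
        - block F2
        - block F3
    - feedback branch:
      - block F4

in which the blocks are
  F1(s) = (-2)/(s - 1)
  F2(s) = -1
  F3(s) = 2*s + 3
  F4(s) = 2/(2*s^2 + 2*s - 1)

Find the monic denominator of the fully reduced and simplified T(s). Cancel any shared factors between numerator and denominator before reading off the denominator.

First reduce the diagram to T(s).

(1) reduce the parallel group F2, F3 = 2*s + 2
(2) apply the feedback formula to (F2+F3), F4 = (4*s^3 + 8*s^2 + 2*s - 2)/(2*s^2 - 2*s - 5)
(3) add F1, [(F2+F3)/(1-(F2+F3)*F4)] (parallel) = (4*s^4 + 4*s^3 - 10*s^2 + 12)/(2*s^3 - 4*s^2 - 3*s + 5)
Step 3 gives the fully reduced T(s), with no common factor left to cancel. The denominator's leading coefficient is 2, so divide each of its coefficients by 2 to get the monic form.

Answer: s^3 - 2*s^2 - 3*s/2 + 5/2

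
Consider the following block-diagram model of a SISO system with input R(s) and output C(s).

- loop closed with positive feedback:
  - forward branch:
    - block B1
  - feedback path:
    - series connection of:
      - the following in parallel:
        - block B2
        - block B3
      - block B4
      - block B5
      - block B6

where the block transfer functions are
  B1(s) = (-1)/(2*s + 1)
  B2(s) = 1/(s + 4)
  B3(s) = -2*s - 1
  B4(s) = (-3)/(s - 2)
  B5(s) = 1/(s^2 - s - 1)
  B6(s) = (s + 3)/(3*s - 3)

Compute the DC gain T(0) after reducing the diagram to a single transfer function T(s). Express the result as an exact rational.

[1] sum the parallel branches B2, B3 gives (-2*s^2 - 9*s - 3)/(s + 4)
[2] multiply (B2+B3), B4, B5, B6 (series) gives (2*s^3 + 15*s^2 + 30*s + 9)/(s^5 - 12*s^3 + 17*s^2 + 2*s - 8)
[3] apply the feedback formula to B1, ((B2+B3)*B4*B5*B6) gives (-s^5 + 12*s^3 - 17*s^2 - 2*s + 8)/(2*s^6 + s^5 - 24*s^4 + 24*s^3 + 36*s^2 + 16*s + 1)
Evaluating the step-3 result (the overall T(s)) at s = 0 gives T(0) = 8/1 = 8.

Answer: 8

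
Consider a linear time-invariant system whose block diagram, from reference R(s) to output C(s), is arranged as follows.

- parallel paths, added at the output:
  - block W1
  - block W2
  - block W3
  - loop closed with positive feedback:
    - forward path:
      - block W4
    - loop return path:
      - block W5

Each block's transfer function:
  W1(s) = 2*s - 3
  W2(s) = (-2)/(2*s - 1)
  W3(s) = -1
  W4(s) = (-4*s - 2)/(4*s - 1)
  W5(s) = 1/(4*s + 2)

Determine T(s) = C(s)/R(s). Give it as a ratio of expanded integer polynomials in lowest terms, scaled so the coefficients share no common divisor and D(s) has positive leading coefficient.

Answer: (8*s^3 - 24*s^2 + 4*s + 1)/(4*s^2 - 2*s)

Working:
[1] reduce the feedback loop with forward W4 and return W5 = (-2*s - 1)/(2*s)
[2] sum the parallel branches W1, W2, W3, [W4/(1-W4*W5)]; the result is T(s) itself (integer coefficients, no common factor, positive leading denominator coefficient)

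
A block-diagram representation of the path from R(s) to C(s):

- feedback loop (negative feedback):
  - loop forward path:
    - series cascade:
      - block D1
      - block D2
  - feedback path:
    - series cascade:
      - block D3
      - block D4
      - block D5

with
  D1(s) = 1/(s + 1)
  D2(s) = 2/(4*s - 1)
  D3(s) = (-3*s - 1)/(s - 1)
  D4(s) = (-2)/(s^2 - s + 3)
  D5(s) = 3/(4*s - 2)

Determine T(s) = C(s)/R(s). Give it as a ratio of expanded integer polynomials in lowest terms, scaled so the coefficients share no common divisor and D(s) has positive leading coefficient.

The answer is (4*s^4 - 10*s^3 + 20*s^2 - 20*s + 6)/(8*s^6 - 14*s^5 + 23*s^4 - 5*s^3 - 28*s^2 + 37*s + 3).

Reasoning:
[1] combine D1, D2 in series = 2/(4*s^2 + 3*s - 1)
[2] multiply D3, D4, D5 (series) = (9*s + 3)/(2*s^4 - 5*s^3 + 10*s^2 - 10*s + 3)
[3] apply the feedback formula to (D1*D2), (D3*D4*D5), giving the overall T(s)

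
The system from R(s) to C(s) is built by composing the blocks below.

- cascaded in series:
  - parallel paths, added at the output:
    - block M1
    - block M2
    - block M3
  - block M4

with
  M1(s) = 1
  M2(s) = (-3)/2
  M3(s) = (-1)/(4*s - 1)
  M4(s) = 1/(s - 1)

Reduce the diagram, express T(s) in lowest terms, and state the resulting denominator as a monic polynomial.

Answer: s^2 - 5*s/4 + 1/4

Working:
Step 1 - combine M1, M2, M3 in parallel; result (-4*s - 1)/(8*s - 2)
Step 2 - series reduction of (M1+M2+M3), M4; result (-4*s - 1)/(8*s^2 - 10*s + 2)
The result of step 2 is T(s) in lowest terms. Its denominator has leading coefficient 8; dividing the denominator through by 8 makes it monic.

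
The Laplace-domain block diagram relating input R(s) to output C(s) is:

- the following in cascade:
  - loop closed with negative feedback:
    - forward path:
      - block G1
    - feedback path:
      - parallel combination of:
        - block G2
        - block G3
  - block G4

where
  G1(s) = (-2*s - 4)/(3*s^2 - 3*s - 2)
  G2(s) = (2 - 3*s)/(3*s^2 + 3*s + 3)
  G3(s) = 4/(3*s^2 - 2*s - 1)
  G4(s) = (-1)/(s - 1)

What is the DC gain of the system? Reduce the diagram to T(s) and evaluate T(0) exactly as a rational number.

Answer: -6/17

Working:
Step 1: reduce the parallel group G2, G3; result (-9*s^3 + 24*s^2 + 11*s + 10)/(9*s^4 + 3*s^3 - 9*s - 3)
Step 2: feedback reduction of G1, (G2+G3); result (-18*s^5 - 42*s^4 - 12*s^3 + 18*s^2 + 42*s + 12)/(27*s^6 - 18*s^5 - 9*s^4 - 45*s^3 - 100*s^2 - 37*s - 34)
Step 3: combine [G1/(1+G1*(G2+G3))], G4 in series; result (18*s^4 + 60*s^3 + 72*s^2 + 54*s + 12)/(27*s^6 - 18*s^5 - 9*s^4 - 45*s^3 - 100*s^2 - 37*s - 34)
Evaluating the step-3 result (the overall T(s)) at s = 0 gives T(0) = 12/(-34) = -6/17.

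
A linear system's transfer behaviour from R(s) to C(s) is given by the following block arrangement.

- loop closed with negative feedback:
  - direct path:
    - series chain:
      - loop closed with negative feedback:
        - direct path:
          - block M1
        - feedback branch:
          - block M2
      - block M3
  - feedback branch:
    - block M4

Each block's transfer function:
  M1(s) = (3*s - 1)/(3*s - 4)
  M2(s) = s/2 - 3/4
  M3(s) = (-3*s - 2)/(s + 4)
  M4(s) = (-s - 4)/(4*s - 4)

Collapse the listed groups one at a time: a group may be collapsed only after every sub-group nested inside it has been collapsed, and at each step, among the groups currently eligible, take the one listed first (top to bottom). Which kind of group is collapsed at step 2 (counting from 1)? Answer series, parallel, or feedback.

Reducing step by step:

(1) close the feedback loop around M1, M2
(2) cascade [M1/(1+M1*M2)], M3
(3) feedback reduction of ([M1/(1+M1*M2)]*M3), M4
Step 2: series.

Answer: series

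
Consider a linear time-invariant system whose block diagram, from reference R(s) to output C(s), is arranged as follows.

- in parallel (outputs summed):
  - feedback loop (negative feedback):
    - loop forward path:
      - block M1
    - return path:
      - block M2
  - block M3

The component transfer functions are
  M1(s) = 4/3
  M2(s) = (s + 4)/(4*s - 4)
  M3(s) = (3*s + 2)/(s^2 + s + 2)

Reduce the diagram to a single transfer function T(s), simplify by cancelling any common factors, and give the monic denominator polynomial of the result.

Step 1: close the feedback loop around M1, M2 gives (4*s - 4)/(4*s + 1)
Step 2: parallel reduction of [M1/(1+M1*M2)], M3 gives (4*s^3 + 12*s^2 + 15*s - 6)/(4*s^3 + 5*s^2 + 9*s + 2)
Step 2 gives the fully reduced T(s), with no common factor left to cancel. The denominator's leading coefficient is 4, so divide each of its coefficients by 4 to get the monic form.

Hence the answer: s^3 + 5*s^2/4 + 9*s/4 + 1/2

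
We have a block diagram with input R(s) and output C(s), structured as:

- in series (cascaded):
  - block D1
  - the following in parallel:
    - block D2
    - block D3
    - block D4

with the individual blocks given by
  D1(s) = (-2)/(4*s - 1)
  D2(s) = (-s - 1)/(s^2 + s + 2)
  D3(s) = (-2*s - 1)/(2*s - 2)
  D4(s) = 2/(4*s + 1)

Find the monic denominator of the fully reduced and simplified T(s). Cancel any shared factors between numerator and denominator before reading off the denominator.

Step 1. reduce the parallel group D2, D3, D4; result (-8*s^4 - 18*s^3 - 25*s^2 - s - 8)/(8*s^4 + 2*s^3 + 8*s^2 - 14*s - 4)
Step 2. series reduction of D1, (D2+D3+D4); result (8*s^4 + 18*s^3 + 25*s^2 + s + 8)/(16*s^5 + 15*s^3 - 32*s^2 - s + 2)
Step 2 gives the fully reduced T(s), with no common factor left to cancel. The denominator's leading coefficient is 16, so divide each of its coefficients by 16 to get the monic form.

Therefore the answer is s^5 + 15*s^3/16 - 2*s^2 - s/16 + 1/8.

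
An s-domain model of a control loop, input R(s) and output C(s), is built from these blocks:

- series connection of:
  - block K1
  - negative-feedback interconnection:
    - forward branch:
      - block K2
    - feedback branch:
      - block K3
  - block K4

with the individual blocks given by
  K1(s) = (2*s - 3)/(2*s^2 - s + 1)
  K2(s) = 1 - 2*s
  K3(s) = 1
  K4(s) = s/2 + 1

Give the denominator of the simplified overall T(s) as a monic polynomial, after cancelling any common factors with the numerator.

[1] close the feedback loop around K2, K3: (2*s - 1)/(2*s - 2)
[2] series reduction of K1, [K2/(1+K2*K3)], K4: (4*s^3 - 13*s + 6)/(8*s^3 - 12*s^2 + 8*s - 4)
The result of step 2 is T(s) in lowest terms. Its denominator has leading coefficient 8; dividing the denominator through by 8 makes it monic.

Final answer: s^3 - 3*s^2/2 + s - 1/2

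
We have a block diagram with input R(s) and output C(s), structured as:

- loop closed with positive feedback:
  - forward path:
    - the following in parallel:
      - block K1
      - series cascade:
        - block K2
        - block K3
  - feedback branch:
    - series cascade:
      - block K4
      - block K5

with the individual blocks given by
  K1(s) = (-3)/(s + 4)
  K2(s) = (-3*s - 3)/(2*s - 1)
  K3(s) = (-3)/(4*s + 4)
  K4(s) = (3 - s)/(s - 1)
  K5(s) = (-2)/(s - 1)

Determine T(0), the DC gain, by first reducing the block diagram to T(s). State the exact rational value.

Answer: 3/17

Working:
1. reduce the series chain K2, K3 = 9/(8*s - 4)
2. parallel reduction of K1, (K2*K3) = (48 - 15*s)/(8*s^2 + 28*s - 16)
3. cascade K4, K5 = (2*s - 6)/(s^2 - 2*s + 1)
4. collapse the loop ((K1+(K2*K3)) forward, (K4*K5) return) = (-15*s^3 + 78*s^2 - 111*s + 48)/(8*s^4 + 12*s^3 - 34*s^2 - 126*s + 272)
That last expression is T(s); at s = 0 only the constant terms survive, so T(0) = 48/272 = 3/17.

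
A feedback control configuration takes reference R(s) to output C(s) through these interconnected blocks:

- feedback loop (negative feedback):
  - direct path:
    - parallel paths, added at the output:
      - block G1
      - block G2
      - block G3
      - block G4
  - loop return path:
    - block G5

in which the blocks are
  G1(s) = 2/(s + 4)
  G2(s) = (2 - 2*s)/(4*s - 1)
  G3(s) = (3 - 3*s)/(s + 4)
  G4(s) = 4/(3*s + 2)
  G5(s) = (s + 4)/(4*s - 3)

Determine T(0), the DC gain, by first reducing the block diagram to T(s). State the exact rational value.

Step 1: sum the parallel branches G1, G2, G3, G4 gives (-42*s^3 + 39*s^2 + 103*s - 10)/(12*s^3 + 53*s^2 + 18*s - 8)
Step 2: feedback reduction of (G1+G2+G3+G4), G5 gives (-168*s^4 + 282*s^3 + 295*s^2 - 349*s + 30)/(6*s^4 + 47*s^3 + 172*s^2 + 316*s - 16)
Step 2 gives the overall T(s). Then T(0) = 30/(-16) = -15/8.

Therefore the answer is -15/8.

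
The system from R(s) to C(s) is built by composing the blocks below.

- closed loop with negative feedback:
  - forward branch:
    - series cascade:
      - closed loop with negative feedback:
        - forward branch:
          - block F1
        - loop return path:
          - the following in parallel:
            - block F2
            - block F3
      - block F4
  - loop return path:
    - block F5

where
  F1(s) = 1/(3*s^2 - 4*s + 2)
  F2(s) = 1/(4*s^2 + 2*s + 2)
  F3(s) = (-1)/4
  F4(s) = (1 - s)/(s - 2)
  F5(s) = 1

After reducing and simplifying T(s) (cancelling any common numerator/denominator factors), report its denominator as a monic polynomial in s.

[1] parallel reduction of F2, F3; result (-2*s^2 - s + 1)/(8*s^2 + 4*s + 4)
[2] apply the feedback formula to F1, (F2+F3); result (8*s^2 + 4*s + 4)/(24*s^4 - 20*s^3 + 10*s^2 - 9*s + 9)
[3] cascade [F1/(1+F1*(F2+F3))], F4; result (-8*s^3 + 4*s^2 + 4)/(24*s^5 - 68*s^4 + 50*s^3 - 29*s^2 + 27*s - 18)
[4] apply the feedback formula to ([F1/(1+F1*(F2+F3))]*F4), F5; result (-8*s^3 + 4*s^2 + 4)/(24*s^5 - 68*s^4 + 42*s^3 - 25*s^2 + 27*s - 14)
That last expression is T(s), already simplified. Scaling its denominator by 1/24 (the reciprocal of the leading coefficient) yields the monic denominator.

Therefore the answer is s^5 - 17*s^4/6 + 7*s^3/4 - 25*s^2/24 + 9*s/8 - 7/12.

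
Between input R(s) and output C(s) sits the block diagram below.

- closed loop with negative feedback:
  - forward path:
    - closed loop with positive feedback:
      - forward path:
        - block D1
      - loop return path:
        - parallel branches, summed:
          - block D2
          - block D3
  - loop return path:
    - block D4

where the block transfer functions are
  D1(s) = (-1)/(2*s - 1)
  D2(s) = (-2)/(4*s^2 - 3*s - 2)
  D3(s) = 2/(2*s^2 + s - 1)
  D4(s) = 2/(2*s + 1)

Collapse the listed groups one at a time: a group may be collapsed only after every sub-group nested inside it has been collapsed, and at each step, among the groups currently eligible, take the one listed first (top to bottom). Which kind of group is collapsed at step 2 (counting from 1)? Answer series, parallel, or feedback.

1. parallel reduction of D2, D3
2. reduce the feedback loop with forward D1 and return (D2+D3)
3. collapse the loop ([D1/(1-D1*(D2+D3))] forward, D4 return)
At step 2 the group reduced is feedback.

Therefore the answer is feedback.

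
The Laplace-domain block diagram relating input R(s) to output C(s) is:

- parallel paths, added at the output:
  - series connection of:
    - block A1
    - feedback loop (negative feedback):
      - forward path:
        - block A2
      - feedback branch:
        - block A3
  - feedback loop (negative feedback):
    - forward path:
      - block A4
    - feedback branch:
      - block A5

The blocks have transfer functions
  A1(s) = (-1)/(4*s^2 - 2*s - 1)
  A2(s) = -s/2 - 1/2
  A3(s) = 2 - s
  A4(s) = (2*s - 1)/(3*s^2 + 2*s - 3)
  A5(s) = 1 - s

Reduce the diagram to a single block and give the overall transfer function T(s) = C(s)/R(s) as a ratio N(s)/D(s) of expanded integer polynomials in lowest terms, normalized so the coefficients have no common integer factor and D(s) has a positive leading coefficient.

[1] reduce the feedback loop with forward A2 and return A3 gives (-s - 1)/(s^2 - s)
[2] cascade A1, [A2/(1+A2*A3)] gives (s + 1)/(4*s^4 - 6*s^3 + s^2 + s)
[3] feedback reduction of A4, A5 gives (2*s - 1)/(s^2 + 5*s - 4)
[4] add (A1*[A2/(1+A2*A3)]), [A4/(1+A4*A5)] (parallel) - this is the overall T(s), already in the required normalized form

Hence the answer: (8*s^5 - 16*s^4 + 9*s^3 + 7*s^2 - 4)/(4*s^6 + 14*s^5 - 45*s^4 + 30*s^3 + s^2 - 4*s)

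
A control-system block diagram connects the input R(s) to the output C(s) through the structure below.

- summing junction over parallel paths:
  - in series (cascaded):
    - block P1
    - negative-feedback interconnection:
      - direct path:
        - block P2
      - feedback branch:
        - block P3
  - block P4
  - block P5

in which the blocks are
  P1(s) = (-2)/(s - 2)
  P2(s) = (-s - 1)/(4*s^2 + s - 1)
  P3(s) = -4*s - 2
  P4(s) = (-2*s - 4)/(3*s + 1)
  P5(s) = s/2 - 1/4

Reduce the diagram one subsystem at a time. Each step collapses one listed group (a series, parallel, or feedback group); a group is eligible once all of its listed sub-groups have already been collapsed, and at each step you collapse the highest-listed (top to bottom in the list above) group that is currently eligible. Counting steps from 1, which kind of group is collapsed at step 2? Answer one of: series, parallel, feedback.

Step 1: close the feedback loop around P2, P3
Step 2: combine P1, [P2/(1+P2*P3)] in series
Step 3: sum the parallel branches (P1*[P2/(1+P2*P3)]), P4, P5
The group at step 2 is a series group.

Final answer: series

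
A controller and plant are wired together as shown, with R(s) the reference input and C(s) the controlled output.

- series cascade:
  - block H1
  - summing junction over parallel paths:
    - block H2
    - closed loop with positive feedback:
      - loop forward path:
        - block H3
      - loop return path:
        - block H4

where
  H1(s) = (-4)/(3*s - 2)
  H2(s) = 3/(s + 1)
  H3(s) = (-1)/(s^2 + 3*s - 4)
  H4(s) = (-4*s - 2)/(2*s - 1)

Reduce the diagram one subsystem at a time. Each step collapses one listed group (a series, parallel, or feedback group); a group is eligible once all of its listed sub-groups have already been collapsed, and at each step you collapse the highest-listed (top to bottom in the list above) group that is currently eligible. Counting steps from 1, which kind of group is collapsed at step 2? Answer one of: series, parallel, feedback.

Step 1 - apply the feedback formula to H3, H4
Step 2 - combine H2, [H3/(1-H3*H4)] in parallel
Step 3 - series reduction of H1, (H2+[H3/(1-H3*H4)])
The group at step 2 is a parallel group.

Final answer: parallel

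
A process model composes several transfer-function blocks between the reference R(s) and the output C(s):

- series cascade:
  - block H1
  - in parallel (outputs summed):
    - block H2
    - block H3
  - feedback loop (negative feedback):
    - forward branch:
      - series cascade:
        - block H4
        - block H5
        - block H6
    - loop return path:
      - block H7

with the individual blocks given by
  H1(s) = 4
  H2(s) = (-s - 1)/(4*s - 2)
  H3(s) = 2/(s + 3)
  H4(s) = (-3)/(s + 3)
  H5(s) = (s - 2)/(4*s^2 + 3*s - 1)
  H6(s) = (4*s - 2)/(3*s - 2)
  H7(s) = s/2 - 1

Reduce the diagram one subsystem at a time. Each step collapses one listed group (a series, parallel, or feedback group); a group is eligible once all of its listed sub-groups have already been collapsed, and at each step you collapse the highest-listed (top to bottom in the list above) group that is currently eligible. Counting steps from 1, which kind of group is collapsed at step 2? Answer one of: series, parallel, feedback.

(1) add H2, H3 (parallel)
(2) reduce the series chain H4, H5, H6
(3) close the feedback loop around (H4*H5*H6), H7
(4) cascade H1, (H2+H3), [(H4*H5*H6)/(1+(H4*H5*H6)*H7)]
The group at step 2 is a series group.

Therefore the answer is series.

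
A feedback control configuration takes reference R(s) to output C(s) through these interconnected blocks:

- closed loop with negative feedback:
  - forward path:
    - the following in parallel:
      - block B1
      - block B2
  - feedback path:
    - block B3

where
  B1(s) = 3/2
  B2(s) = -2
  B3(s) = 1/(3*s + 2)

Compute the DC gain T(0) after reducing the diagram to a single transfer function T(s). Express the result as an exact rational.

[1] add B1, B2 (parallel) gives (-1)/2
[2] reduce the feedback loop with forward (B1+B2) and return B3 gives (-3*s - 2)/(6*s + 3)
The step-2 result is T(s). Setting s = 0: T(0) = -2/3.

Therefore the answer is -2/3.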